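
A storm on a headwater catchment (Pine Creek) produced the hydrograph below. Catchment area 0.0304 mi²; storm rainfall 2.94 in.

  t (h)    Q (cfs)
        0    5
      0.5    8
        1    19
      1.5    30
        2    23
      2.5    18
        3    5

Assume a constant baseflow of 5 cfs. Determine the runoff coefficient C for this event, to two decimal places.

ΣQ_DR = 73.00 cfs; V = ΣQ_DR·Δt = 1.314 × 10^5 ft³.
Runoff depth d = V / A = 1.861 in.
C = d / P = 1.861 / 2.94 = 0.63.

C ≈ 0.63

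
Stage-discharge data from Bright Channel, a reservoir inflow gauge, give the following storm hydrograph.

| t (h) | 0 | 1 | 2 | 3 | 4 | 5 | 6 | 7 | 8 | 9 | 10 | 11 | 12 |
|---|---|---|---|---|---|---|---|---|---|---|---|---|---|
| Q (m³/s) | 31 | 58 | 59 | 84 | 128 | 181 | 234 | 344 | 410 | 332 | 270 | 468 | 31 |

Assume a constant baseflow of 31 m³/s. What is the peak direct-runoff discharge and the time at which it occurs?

Subtracting baseflow gives direct-runoff ordinates: 0.0, 27.0, 28.0, 53.0, 97.0, 150.0, 203.0, 313.0, 379.0, 301.0, 239.0, 437.0, 0.0 m³/s.
The maximum is 437.0 m³/s, occurring at the reading for t = 11 h.

Q_p = 437.0 m³/s at t = 11 h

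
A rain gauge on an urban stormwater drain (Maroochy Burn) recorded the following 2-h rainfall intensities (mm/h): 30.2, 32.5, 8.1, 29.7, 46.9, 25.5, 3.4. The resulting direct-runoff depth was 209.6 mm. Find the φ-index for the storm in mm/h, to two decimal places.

Only the 5 blocks with intensity above φ contribute runoff: 30.2, 32.5, 29.7, 46.9, 25.5 mm/h.
Σ(I−φ)·Δt = d  ⇒  (30.2+32.5+29.7+46.9+25.5 − 5φ)·2 = 209.6
φ = (164.8 − 209.6/2) / 5 = 12.00 mm/h.

φ ≈ 12.00 mm/h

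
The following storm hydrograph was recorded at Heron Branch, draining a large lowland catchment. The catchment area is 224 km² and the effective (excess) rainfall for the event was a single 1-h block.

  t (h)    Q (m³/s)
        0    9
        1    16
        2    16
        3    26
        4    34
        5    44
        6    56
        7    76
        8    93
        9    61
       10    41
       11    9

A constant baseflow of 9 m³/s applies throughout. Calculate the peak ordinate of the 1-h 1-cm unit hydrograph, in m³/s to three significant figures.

U_p ≈ 140 m³/s

Direct runoff: 0.0, 7.0, 7.0, 17.0, 25.0, 35.0, 47.0, 67.0, 84.0, 52.0, 32.0, 0.0 m³/s; ΣQ_DR = 373.0 m³/s, peak = 84.0 m³/s.
Runoff depth d = ΣQ_DR·Δt / A = 373.0 × 3600 / (224 km²) = 5.995 mm.
The 1-cm UH is the DRH scaled by (10 mm)/d, so U_p = 84.0 × 10/5.995 = 140 m³/s.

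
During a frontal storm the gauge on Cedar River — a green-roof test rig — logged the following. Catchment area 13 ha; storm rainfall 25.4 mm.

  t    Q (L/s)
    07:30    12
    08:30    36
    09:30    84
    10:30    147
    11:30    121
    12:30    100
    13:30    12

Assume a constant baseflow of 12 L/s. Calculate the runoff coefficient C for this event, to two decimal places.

ΣQ_DR = 428.0 L/s; V = ΣQ_DR·Δt = 1.541 × 10^6 L.
Runoff depth d = V / A = 11.85 mm.
C = d / P = 11.85 / 25.4 = 0.47.

C ≈ 0.47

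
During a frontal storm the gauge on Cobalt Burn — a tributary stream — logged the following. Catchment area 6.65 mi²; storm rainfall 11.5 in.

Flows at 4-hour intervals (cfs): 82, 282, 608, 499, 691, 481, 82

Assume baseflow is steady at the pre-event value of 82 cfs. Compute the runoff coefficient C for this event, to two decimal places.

C ≈ 0.17

ΣQ_DR = 2151 cfs; V = ΣQ_DR·Δt = 3.097 × 10^7 ft³.
Runoff depth d = V / A = 2.005 in.
C = d / P = 2.005 / 11.5 = 0.17.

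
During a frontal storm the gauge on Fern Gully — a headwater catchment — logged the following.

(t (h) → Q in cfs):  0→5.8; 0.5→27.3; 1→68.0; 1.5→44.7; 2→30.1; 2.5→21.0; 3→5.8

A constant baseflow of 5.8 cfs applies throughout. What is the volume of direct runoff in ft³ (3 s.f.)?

Direct-runoff ordinates (Q − Q_b): 0.0, 21.5, 62.2, 38.9, 24.3, 15.2, 0.0 cfs.
ΣQ_DR = 162.1 cfs.
With Δt = 0.5 h = 1800 s, V = ΣQ_DR · Δt = 162.1 × 1800 = 2.92 × 10^5 ft³.

V ≈ 2.92 × 10^5 ft³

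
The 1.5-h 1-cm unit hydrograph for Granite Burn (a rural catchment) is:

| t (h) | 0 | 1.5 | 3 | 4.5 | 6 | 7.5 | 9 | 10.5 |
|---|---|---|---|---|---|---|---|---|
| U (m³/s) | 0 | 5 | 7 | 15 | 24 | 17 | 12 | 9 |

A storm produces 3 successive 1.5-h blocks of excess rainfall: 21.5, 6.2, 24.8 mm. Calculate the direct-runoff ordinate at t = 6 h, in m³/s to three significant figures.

By discrete convolution, Q_j = Σ (P_i / 10 mm) · U_{j−i}.
At t = 6 h (j=4): Q = (21.5/10)·24 + (6.2/10)·15 + (24.8/10)·7 = 78.3 m³/s.

Q ≈ 78.3 m³/s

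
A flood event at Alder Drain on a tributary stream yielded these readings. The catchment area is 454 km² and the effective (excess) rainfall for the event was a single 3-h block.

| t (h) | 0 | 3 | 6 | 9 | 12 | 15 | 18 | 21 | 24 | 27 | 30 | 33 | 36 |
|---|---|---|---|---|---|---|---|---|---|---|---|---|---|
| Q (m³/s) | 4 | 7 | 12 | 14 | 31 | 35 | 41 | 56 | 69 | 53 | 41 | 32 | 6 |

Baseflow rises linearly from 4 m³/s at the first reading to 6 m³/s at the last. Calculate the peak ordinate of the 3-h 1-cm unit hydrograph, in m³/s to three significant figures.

U_p ≈ 79.7 m³/s

Direct runoff: 0.00, 2.83, 7.67, 9.50, 26.33, 30.17, 36.00, 50.83, 63.67, 47.50, 35.33, 26.17, 0.00 m³/s; ΣQ_DR = 336.0 m³/s, peak = 63.67 m³/s.
Runoff depth d = ΣQ_DR·Δt / A = 336.0 × 10800 / (454 km²) = 7.993 mm.
The 1-cm UH is the DRH scaled by (10 mm)/d, so U_p = 63.67 × 10/7.993 = 79.7 m³/s.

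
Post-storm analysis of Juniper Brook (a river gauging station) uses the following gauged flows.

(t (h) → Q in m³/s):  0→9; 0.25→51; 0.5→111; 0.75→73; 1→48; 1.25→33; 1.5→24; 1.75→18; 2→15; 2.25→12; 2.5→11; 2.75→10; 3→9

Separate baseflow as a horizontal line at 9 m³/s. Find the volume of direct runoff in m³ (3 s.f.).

V ≈ 2.76 × 10^5 m³

Direct-runoff ordinates (Q − Q_b): 0.0, 42.0, 102.0, 64.0, 39.0, 24.0, 15.0, 9.0, 6.0, 3.0, 2.0, 1.0, 0.0 m³/s.
ΣQ_DR = 307.0 m³/s.
With Δt = 0.25 h = 900 s, V = ΣQ_DR · Δt = 307.0 × 900 = 2.76 × 10^5 m³.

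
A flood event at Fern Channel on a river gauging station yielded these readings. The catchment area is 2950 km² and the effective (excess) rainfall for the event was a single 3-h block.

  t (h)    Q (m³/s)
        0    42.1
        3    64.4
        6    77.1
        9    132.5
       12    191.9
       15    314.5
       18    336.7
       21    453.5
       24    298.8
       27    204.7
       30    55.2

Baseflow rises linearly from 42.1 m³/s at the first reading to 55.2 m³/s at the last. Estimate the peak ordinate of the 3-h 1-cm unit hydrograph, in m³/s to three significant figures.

Direct runoff: 0.00, 20.99, 32.38, 86.47, 144.56, 265.85, 286.74, 402.23, 246.22, 150.81, 0.00 m³/s; ΣQ_DR = 1636 m³/s, peak = 402.23 m³/s.
Runoff depth d = ΣQ_DR·Δt / A = 1636 × 10800 / (2950 km²) = 5.990 mm.
The 1-cm UH is the DRH scaled by (10 mm)/d, so U_p = 402.23 × 10/5.990 = 671 m³/s.

U_p ≈ 671 m³/s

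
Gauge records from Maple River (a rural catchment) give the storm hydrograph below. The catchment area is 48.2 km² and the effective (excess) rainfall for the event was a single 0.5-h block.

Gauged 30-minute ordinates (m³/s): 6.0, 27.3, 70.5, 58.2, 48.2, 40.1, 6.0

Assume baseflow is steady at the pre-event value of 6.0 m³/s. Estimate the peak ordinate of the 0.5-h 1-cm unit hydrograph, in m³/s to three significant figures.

Direct runoff: 0.0, 21.3, 64.5, 52.2, 42.2, 34.1, 0.0 m³/s; ΣQ_DR = 214.3 m³/s, peak = 64.5 m³/s.
Runoff depth d = ΣQ_DR·Δt / A = 214.3 × 1800 / (48.2 km²) = 8.003 mm.
The 1-cm UH is the DRH scaled by (10 mm)/d, so U_p = 64.5 × 10/8.003 = 80.6 m³/s.

U_p ≈ 80.6 m³/s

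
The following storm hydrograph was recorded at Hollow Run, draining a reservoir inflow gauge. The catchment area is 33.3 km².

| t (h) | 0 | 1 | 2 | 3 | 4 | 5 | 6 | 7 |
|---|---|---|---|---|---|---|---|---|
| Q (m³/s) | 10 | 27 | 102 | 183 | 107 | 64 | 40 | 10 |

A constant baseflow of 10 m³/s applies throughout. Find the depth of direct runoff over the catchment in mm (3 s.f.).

d ≈ 50.1 mm

Direct runoff: 0.0, 17.0, 92.0, 173.0, 97.0, 54.0, 30.0, 0.0 m³/s; ΣQ_DR = 463.0 m³/s.
V = ΣQ_DR · Δt = 463.0 × 3600 s = 1.667 × 10^6 m³.
Over A = 33.3 km², depth = V / A = 50.1 mm.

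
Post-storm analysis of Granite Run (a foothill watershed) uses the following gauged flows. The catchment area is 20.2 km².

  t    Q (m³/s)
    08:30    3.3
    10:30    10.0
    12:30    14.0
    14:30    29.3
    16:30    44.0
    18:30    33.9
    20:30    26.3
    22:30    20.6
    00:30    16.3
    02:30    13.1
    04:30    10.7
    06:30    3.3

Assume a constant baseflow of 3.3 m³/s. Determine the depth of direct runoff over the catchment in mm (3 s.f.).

Direct runoff: 0.0, 6.7, 10.7, 26.0, 40.7, 30.6, 23.0, 17.3, 13.0, 9.8, 7.4, 0.0 m³/s; ΣQ_DR = 185.2 m³/s.
V = ΣQ_DR · Δt = 185.2 × 7200 s = 1.333 × 10^6 m³.
Over A = 20.2 km², depth = V / A = 66.0 mm.

d ≈ 66.0 mm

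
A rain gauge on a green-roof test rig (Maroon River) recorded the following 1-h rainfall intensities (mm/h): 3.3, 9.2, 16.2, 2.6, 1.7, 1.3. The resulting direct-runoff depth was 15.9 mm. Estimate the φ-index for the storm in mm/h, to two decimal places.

Only the 2 blocks with intensity above φ contribute runoff: 9.2, 16.2 mm/h.
Σ(I−φ)·Δt = d  ⇒  (9.2+16.2 − 2φ)·1 = 15.9
φ = (25.40 − 15.9/1) / 2 = 4.75 mm/h.

φ ≈ 4.75 mm/h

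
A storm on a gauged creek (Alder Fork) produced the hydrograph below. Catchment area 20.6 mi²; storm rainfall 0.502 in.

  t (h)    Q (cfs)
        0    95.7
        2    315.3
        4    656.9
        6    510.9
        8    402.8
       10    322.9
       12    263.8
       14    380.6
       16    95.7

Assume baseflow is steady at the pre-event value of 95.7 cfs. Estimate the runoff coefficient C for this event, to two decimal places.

C ≈ 0.65

ΣQ_DR = 2183 cfs; V = ΣQ_DR·Δt = 1.572 × 10^7 ft³.
Runoff depth d = V / A = 0.3285 in.
C = d / P = 0.3285 / 0.502 = 0.65.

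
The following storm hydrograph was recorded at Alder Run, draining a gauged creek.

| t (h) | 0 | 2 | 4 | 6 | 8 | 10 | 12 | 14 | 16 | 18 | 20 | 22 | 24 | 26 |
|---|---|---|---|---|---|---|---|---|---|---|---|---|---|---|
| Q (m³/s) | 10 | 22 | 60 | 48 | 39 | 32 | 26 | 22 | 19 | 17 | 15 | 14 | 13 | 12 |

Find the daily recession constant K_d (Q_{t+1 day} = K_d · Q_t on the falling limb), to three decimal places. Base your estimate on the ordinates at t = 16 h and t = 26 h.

Between t = 16 h and t = 26 h the flow falls from 19 to 12 m³/s over 5×2 h = 10 h.
Per-interval ratio K = (12/19)^(1/5) = 0.9122; K_d = K^(24/2) = 0.332.

K_d ≈ 0.332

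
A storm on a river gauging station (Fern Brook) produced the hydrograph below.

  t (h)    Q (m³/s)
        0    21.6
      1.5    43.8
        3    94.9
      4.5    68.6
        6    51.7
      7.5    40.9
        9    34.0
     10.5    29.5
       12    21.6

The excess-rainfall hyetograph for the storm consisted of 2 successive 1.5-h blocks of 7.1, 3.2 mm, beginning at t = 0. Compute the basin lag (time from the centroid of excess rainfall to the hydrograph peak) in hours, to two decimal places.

t_L ≈ 1.78 h

Centroid of excess rainfall: t_c = Σ P_i·t̄_i / ΣP_i = 1.2160 h (block centres at 0.75, 2.25 h).
Hydrograph peak occurs at t = 3 h, so basin lag t_L = 3 − 1.2160 = 1.78 h.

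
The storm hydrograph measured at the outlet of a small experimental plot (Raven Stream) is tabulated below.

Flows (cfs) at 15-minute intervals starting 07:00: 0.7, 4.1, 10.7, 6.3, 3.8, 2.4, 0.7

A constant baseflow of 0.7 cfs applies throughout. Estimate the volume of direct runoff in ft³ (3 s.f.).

V ≈ 21400 ft³

Direct-runoff ordinates (Q − Q_b): 0.0, 3.4, 10.0, 5.6, 3.1, 1.7, 0.0 cfs.
ΣQ_DR = 23.80 cfs.
With Δt = 0.25 h = 900 s, V = ΣQ_DR · Δt = 23.80 × 900 = 21400 ft³.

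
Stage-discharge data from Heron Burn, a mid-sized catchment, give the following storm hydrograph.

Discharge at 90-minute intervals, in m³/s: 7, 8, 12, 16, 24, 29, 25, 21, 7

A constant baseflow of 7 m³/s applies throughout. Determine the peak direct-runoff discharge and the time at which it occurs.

Subtracting baseflow gives direct-runoff ordinates: 0.0, 1.0, 5.0, 9.0, 17.0, 22.0, 18.0, 14.0, 0.0 m³/s.
The maximum is 22.0 m³/s, occurring at the reading for t = 7.5 h.

Q_p = 22.0 m³/s at t = 7.5 h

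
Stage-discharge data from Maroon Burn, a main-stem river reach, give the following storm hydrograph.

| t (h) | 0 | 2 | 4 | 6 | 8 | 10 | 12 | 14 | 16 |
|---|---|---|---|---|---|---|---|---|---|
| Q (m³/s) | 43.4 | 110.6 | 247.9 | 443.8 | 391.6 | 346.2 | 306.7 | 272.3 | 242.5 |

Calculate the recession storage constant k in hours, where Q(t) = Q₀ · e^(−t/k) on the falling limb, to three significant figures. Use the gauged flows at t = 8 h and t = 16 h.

On the falling limb, Q drops from 391.6 to 242.5 m³/s between t = 8 h and t = 16 h (Δt = 8 h).
k = −Δt / ln(Q₂/Q₁) = −8 / ln(242.5/391.6) = 16.7 h.

k ≈ 16.7 h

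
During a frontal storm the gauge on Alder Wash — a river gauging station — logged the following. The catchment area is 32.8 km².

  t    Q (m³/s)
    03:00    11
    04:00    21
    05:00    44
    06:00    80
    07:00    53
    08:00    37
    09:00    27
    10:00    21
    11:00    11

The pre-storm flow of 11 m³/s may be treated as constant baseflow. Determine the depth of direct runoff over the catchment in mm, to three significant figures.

Direct runoff: 0.0, 10.0, 33.0, 69.0, 42.0, 26.0, 16.0, 10.0, 0.0 m³/s; ΣQ_DR = 206.0 m³/s.
V = ΣQ_DR · Δt = 206.0 × 3600 s = 7.416 × 10^5 m³.
Over A = 32.8 km², depth = V / A = 22.6 mm.

d ≈ 22.6 mm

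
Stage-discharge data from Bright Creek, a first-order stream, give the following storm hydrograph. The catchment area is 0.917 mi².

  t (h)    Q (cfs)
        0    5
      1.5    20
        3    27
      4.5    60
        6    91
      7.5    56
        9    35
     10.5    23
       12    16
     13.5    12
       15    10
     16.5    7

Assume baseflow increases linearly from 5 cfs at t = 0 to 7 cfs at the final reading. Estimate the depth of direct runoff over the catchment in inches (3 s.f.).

Direct runoff: 0.00, 14.82, 21.64, 54.45, 85.27, 50.09, 28.91, 16.73, 9.55, 5.36, 3.18, 0.00 cfs; ΣQ_DR = 290.0 cfs.
V = ΣQ_DR · Δt = 290.0 × 5400 s = 1.566 × 10^6 ft³.
Over A = 0.917 mi², depth = V / A = 0.735 in.

d ≈ 0.735 in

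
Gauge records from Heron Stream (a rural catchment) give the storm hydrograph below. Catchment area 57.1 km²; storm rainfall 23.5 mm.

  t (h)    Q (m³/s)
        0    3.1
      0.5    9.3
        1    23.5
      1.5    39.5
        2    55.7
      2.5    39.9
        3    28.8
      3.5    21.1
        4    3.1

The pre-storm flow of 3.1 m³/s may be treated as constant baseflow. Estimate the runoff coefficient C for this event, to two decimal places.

ΣQ_DR = 196.1 m³/s; V = ΣQ_DR·Δt = 3.530 × 10^5 m³.
Runoff depth d = V / A = 6.182 mm.
C = d / P = 6.182 / 23.5 = 0.26.

C ≈ 0.26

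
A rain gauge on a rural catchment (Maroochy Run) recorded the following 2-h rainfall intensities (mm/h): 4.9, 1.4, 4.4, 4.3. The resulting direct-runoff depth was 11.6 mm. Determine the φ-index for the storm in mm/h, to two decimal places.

φ ≈ 2.60 mm/h

Only the 3 blocks with intensity above φ contribute runoff: 4.9, 4.4, 4.3 mm/h.
Σ(I−φ)·Δt = d  ⇒  (4.9+4.4+4.3 − 3φ)·2 = 11.6
φ = (13.60 − 11.6/2) / 3 = 2.60 mm/h.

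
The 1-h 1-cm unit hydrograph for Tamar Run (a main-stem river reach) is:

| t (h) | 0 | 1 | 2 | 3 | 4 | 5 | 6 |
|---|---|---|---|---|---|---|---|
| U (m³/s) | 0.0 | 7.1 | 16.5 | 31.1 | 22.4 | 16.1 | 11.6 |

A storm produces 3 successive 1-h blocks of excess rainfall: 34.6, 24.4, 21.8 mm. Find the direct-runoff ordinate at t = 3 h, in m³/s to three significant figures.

By discrete convolution, Q_j = Σ (P_i / 10 mm) · U_{j−i}.
At t = 3 h (j=3): Q = (34.6/10)·31.1 + (24.4/10)·16.5 + (21.8/10)·7.1 = 163 m³/s.

Q ≈ 163 m³/s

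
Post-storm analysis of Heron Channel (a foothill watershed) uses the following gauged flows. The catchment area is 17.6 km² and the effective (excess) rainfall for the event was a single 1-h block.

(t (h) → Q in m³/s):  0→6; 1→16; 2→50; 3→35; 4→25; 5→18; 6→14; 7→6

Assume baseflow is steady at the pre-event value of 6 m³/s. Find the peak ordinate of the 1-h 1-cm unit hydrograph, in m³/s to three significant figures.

U_p ≈ 17.6 m³/s

Direct runoff: 0.0, 10.0, 44.0, 29.0, 19.0, 12.0, 8.0, 0.0 m³/s; ΣQ_DR = 122.0 m³/s, peak = 44.0 m³/s.
Runoff depth d = ΣQ_DR·Δt / A = 122.0 × 3600 / (17.6 km²) = 24.95 mm.
The 1-cm UH is the DRH scaled by (10 mm)/d, so U_p = 44.0 × 10/24.95 = 17.6 m³/s.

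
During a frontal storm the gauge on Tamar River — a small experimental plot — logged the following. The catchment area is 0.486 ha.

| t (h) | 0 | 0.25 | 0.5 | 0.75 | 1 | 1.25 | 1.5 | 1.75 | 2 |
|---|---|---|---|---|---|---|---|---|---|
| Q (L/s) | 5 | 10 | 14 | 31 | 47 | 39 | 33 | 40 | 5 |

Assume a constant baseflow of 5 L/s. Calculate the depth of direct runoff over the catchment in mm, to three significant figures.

d ≈ 33.1 mm

Direct runoff: 0.0, 5.0, 9.0, 26.0, 42.0, 34.0, 28.0, 35.0, 0.0 L/s; ΣQ_DR = 179.0 L/s.
V = ΣQ_DR · Δt = 179.0 × 900 s = 1.611 × 10^5 L.
Over A = 0.486 ha, depth = V / A = 33.1 mm.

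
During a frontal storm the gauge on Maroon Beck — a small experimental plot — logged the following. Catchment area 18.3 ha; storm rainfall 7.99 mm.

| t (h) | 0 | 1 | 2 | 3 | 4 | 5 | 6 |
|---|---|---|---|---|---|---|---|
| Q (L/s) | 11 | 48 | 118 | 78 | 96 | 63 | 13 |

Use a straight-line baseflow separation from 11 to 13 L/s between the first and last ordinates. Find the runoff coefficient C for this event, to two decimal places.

ΣQ_DR = 343.0 L/s; V = ΣQ_DR·Δt = 1.235 × 10^6 L.
Runoff depth d = V / A = 6.748 mm.
C = d / P = 6.748 / 7.99 = 0.84.

C ≈ 0.84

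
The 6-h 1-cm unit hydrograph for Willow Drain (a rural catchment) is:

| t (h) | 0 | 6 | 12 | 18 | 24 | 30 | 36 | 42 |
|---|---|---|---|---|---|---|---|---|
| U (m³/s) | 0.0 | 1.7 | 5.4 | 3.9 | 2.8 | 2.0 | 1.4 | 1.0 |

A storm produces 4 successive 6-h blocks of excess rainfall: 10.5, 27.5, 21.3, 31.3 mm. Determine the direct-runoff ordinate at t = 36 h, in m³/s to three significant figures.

By discrete convolution, Q_j = Σ (P_i / 10 mm) · U_{j−i}.
At t = 36 h (j=6): Q = (10.5/10)·1.4 + (27.5/10)·2.0 + (21.3/10)·2.8 + (31.3/10)·3.9 = 25.1 m³/s.

Q ≈ 25.1 m³/s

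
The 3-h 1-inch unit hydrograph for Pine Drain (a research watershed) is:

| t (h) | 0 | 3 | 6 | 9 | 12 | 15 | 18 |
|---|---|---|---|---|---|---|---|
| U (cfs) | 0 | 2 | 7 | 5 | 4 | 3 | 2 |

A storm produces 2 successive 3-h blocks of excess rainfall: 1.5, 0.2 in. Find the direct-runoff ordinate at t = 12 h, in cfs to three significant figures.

By discrete convolution, Q_j = Σ (P_i / 1 in) · U_{j−i}.
At t = 12 h (j=4): Q = (1.5/1)·4 + (0.2/1)·5 = 7.00 cfs.

Q ≈ 7.00 cfs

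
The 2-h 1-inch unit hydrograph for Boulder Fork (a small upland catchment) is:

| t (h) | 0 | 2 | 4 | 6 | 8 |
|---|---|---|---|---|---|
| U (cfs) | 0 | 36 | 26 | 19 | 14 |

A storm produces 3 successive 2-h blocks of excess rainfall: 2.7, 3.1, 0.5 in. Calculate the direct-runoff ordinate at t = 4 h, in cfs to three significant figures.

By discrete convolution, Q_j = Σ (P_i / 1 in) · U_{j−i}.
At t = 4 h (j=2): Q = (2.7/1)·26 + (3.1/1)·36 + (0.5/1)·0 = 182 cfs.

Q ≈ 182 cfs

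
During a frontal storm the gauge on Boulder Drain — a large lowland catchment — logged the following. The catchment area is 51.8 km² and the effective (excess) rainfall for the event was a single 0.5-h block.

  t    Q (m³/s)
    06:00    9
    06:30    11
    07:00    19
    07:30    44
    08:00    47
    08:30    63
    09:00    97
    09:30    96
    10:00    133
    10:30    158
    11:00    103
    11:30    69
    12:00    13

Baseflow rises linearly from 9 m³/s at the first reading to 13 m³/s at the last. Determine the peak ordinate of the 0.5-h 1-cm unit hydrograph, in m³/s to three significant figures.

Direct runoff: 0.00, 1.67, 9.33, 34.00, 36.67, 52.33, 86.00, 84.67, 121.33, 146.00, 90.67, 56.33, 0.00 m³/s; ΣQ_DR = 719.0 m³/s, peak = 146.00 m³/s.
Runoff depth d = ΣQ_DR·Δt / A = 719.0 × 1800 / (51.8 km²) = 24.98 mm.
The 1-cm UH is the DRH scaled by (10 mm)/d, so U_p = 146.00 × 10/24.98 = 58.4 m³/s.

U_p ≈ 58.4 m³/s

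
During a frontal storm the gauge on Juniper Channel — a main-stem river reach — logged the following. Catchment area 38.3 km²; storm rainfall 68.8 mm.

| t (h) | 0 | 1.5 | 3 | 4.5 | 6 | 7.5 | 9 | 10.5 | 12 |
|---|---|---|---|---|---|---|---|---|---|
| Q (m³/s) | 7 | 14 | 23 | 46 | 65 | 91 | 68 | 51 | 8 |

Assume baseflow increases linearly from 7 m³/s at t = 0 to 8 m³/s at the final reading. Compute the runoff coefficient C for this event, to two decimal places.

ΣQ_DR = 305.5 m³/s; V = ΣQ_DR·Δt = 1.650 × 10^6 m³.
Runoff depth d = V / A = 43.07 mm.
C = d / P = 43.07 / 68.8 = 0.63.

C ≈ 0.63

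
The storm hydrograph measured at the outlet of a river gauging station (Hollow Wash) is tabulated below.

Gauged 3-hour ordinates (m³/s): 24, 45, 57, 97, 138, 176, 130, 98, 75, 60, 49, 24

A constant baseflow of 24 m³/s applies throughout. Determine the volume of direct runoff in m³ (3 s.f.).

V ≈ 7.40 × 10^6 m³

Direct-runoff ordinates (Q − Q_b): 0.0, 21.0, 33.0, 73.0, 114.0, 152.0, 106.0, 74.0, 51.0, 36.0, 25.0, 0.0 m³/s.
ΣQ_DR = 685.0 m³/s.
With Δt = 3 h = 10800 s, V = ΣQ_DR · Δt = 685.0 × 10800 = 7.40 × 10^6 m³.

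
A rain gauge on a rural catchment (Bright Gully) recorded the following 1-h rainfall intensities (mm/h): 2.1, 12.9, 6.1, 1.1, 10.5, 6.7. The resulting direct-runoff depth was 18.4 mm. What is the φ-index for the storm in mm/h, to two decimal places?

Only the 4 blocks with intensity above φ contribute runoff: 12.9, 6.1, 10.5, 6.7 mm/h.
Σ(I−φ)·Δt = d  ⇒  (12.9+6.1+10.5+6.7 − 4φ)·1 = 18.4
φ = (36.20 − 18.4/1) / 4 = 4.45 mm/h.

φ ≈ 4.45 mm/h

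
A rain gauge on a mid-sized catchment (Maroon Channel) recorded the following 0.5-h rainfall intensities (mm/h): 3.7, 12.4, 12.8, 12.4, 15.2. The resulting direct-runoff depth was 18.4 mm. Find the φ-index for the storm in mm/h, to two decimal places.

Only the 4 blocks with intensity above φ contribute runoff: 12.4, 12.8, 12.4, 15.2 mm/h.
Σ(I−φ)·Δt = d  ⇒  (12.4+12.8+12.4+15.2 − 4φ)·0.5 = 18.4
φ = (52.80 − 18.4/0.5) / 4 = 4.00 mm/h.

φ ≈ 4.00 mm/h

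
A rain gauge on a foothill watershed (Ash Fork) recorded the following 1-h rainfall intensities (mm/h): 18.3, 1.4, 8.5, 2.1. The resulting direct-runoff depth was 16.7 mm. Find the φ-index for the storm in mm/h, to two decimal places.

Only the 2 blocks with intensity above φ contribute runoff: 18.3, 8.5 mm/h.
Σ(I−φ)·Δt = d  ⇒  (18.3+8.5 − 2φ)·1 = 16.7
φ = (26.80 − 16.7/1) / 2 = 5.05 mm/h.

φ ≈ 5.05 mm/h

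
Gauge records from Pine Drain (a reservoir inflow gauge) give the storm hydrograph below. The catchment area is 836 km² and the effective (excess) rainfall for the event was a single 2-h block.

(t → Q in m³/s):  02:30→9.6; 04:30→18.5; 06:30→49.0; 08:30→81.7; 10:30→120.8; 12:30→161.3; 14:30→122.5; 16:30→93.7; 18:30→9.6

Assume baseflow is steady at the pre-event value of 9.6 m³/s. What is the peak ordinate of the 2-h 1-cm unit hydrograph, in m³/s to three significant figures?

U_p ≈ 304 m³/s

Direct runoff: 0.0, 8.9, 39.4, 72.1, 111.2, 151.7, 112.9, 84.1, 0.0 m³/s; ΣQ_DR = 580.3 m³/s, peak = 151.7 m³/s.
Runoff depth d = ΣQ_DR·Δt / A = 580.3 × 7200 / (836 km²) = 4.998 mm.
The 1-cm UH is the DRH scaled by (10 mm)/d, so U_p = 151.7 × 10/4.998 = 304 m³/s.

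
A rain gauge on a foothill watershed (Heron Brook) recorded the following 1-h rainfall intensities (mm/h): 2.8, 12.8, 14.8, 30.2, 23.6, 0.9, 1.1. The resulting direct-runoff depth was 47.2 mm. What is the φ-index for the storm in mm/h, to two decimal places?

φ ≈ 8.55 mm/h

Only the 4 blocks with intensity above φ contribute runoff: 12.8, 14.8, 30.2, 23.6 mm/h.
Σ(I−φ)·Δt = d  ⇒  (12.8+14.8+30.2+23.6 − 4φ)·1 = 47.2
φ = (81.40 − 47.2/1) / 4 = 8.55 mm/h.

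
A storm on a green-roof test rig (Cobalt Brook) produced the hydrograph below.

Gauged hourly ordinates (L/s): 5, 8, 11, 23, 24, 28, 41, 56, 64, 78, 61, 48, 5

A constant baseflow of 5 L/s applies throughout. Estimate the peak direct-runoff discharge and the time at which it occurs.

Subtracting baseflow gives direct-runoff ordinates: 0.0, 3.0, 6.0, 18.0, 19.0, 23.0, 36.0, 51.0, 59.0, 73.0, 56.0, 43.0, 0.0 L/s.
The maximum is 73.0 L/s, occurring at the reading for t = 9 h.

Q_p = 73.0 L/s at t = 9 h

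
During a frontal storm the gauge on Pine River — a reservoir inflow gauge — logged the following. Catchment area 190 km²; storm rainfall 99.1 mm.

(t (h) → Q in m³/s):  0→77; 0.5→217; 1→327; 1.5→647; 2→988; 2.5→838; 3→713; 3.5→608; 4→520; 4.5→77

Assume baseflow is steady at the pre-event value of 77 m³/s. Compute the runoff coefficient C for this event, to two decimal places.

ΣQ_DR = 4242 m³/s; V = ΣQ_DR·Δt = 7.636 × 10^6 m³.
Runoff depth d = V / A = 40.19 mm.
C = d / P = 40.19 / 99.1 = 0.41.

C ≈ 0.41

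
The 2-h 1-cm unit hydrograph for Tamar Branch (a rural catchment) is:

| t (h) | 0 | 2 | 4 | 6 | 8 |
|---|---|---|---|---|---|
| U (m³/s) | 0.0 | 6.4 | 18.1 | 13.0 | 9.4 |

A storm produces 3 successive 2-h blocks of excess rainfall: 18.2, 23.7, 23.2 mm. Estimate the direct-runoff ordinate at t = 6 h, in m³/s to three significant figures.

Q ≈ 81.4 m³/s

By discrete convolution, Q_j = Σ (P_i / 10 mm) · U_{j−i}.
At t = 6 h (j=3): Q = (18.2/10)·13.0 + (23.7/10)·18.1 + (23.2/10)·6.4 = 81.4 m³/s.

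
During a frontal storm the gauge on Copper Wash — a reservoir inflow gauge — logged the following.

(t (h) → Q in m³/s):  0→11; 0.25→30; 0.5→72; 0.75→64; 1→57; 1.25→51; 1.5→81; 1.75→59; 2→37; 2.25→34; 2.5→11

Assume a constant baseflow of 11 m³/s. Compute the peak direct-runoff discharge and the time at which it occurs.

Subtracting baseflow gives direct-runoff ordinates: 0.0, 19.0, 61.0, 53.0, 46.0, 40.0, 70.0, 48.0, 26.0, 23.0, 0.0 m³/s.
The maximum is 70.0 m³/s, occurring at the reading for t = 1.5 h.

Q_p = 70.0 m³/s at t = 1.5 h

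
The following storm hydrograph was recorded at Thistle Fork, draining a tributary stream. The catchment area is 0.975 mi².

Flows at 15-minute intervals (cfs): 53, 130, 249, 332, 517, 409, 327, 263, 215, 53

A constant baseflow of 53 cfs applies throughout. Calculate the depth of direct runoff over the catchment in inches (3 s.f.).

d ≈ 0.802 in

Direct runoff: 0.0, 77.0, 196.0, 279.0, 464.0, 356.0, 274.0, 210.0, 162.0, 0.0 cfs; ΣQ_DR = 2018 cfs.
V = ΣQ_DR · Δt = 2018 × 900 s = 1.816 × 10^6 ft³.
Over A = 0.975 mi², depth = V / A = 0.802 in.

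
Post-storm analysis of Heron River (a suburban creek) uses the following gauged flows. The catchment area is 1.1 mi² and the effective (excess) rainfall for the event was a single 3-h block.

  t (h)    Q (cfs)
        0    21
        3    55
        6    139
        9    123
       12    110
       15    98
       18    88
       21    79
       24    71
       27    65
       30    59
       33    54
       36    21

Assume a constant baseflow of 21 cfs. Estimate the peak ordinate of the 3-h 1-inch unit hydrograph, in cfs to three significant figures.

U_p ≈ 39.3 cfs

Direct runoff: 0.0, 34.0, 118.0, 102.0, 89.0, 77.0, 67.0, 58.0, 50.0, 44.0, 38.0, 33.0, 0.0 cfs; ΣQ_DR = 710.0 cfs, peak = 118.0 cfs.
Runoff depth d = ΣQ_DR·Δt / A = 710.0 × 10800 / (1.1 mi²) = 3.001 in.
The 1-inch UH is the DRH scaled by (1 in)/d, so U_p = 118.0 × 1/3.001 = 39.3 cfs.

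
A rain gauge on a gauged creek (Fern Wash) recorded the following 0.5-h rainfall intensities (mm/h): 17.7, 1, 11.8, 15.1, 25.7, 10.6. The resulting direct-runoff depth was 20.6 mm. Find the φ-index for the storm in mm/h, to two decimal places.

Only the 5 blocks with intensity above φ contribute runoff: 17.7, 11.8, 15.1, 25.7, 10.6 mm/h.
Σ(I−φ)·Δt = d  ⇒  (17.7+11.8+15.1+25.7+10.6 − 5φ)·0.5 = 20.6
φ = (80.90 − 20.6/0.5) / 5 = 7.94 mm/h.

φ ≈ 7.94 mm/h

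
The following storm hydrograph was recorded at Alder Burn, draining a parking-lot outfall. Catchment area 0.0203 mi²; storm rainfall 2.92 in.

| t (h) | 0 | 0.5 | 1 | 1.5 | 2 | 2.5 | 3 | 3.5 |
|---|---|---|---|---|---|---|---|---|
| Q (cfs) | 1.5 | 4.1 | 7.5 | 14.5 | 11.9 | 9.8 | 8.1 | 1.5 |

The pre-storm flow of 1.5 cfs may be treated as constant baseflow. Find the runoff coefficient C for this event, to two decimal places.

C ≈ 0.61

ΣQ_DR = 46.90 cfs; V = ΣQ_DR·Δt = 84420 ft³.
Runoff depth d = V / A = 1.790 in.
C = d / P = 1.790 / 2.92 = 0.61.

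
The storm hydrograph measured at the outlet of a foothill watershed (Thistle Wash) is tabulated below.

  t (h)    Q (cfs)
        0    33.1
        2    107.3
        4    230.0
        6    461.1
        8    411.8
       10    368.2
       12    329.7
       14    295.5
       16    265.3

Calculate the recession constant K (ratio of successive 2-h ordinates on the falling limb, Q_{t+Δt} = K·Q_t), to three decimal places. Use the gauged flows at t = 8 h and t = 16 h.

Using the recession-limb readings at t = 8 h and t = 16 h: Q falls from 411.8 to 265.3 cfs over 4 intervals.
K = (Q₂/Q₁)^(1/4) = (265.3/411.8)^(1/4) = 0.896.

K ≈ 0.896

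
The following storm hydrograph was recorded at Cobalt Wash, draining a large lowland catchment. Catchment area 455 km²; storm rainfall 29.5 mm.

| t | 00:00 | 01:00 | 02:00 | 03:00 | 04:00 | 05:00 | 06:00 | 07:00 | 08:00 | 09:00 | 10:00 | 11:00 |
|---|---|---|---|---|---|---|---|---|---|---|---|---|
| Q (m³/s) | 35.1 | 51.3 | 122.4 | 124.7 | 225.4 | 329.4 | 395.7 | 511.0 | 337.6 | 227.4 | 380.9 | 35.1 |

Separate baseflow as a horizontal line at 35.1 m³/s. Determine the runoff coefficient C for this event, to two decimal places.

ΣQ_DR = 2355 m³/s; V = ΣQ_DR·Δt = 8.477 × 10^6 m³.
Runoff depth d = V / A = 18.63 mm.
C = d / P = 18.63 / 29.5 = 0.63.

C ≈ 0.63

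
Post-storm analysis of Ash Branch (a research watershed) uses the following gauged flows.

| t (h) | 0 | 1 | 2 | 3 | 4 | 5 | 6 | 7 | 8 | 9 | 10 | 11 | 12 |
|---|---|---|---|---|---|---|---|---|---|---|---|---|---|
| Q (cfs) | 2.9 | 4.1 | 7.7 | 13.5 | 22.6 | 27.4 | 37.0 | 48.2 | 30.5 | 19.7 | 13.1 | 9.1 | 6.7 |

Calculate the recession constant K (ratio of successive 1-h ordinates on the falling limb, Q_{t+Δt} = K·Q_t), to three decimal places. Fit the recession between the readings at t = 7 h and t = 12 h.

Using the recession-limb readings at t = 7 h and t = 12 h: Q falls from 48.2 to 6.7 cfs over 5 intervals.
K = (Q₂/Q₁)^(1/5) = (6.7/48.2)^(1/5) = 0.674.

K ≈ 0.674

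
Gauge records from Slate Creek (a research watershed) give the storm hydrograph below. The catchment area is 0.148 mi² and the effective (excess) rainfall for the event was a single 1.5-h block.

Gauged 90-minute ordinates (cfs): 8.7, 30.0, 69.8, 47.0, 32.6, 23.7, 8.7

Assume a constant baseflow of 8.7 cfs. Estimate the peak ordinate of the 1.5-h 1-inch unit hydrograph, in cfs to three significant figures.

U_p ≈ 24.4 cfs

Direct runoff: 0.0, 21.3, 61.1, 38.3, 23.9, 15.0, 0.0 cfs; ΣQ_DR = 159.6 cfs, peak = 61.1 cfs.
Runoff depth d = ΣQ_DR·Δt / A = 159.6 × 5400 / (0.148 mi²) = 2.507 in.
The 1-inch UH is the DRH scaled by (1 in)/d, so U_p = 61.1 × 1/2.507 = 24.4 cfs.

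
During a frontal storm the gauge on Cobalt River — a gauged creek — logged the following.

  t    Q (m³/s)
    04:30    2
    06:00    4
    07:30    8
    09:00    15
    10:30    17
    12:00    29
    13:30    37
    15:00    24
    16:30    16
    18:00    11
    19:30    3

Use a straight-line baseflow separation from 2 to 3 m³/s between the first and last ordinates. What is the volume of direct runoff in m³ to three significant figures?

Direct-runoff ordinates (Q − Q_b): 0.00, 1.90, 5.80, 12.70, 14.60, 26.50, 34.40, 21.30, 13.20, 8.10, 0.00 m³/s.
ΣQ_DR = 138.5 m³/s.
With Δt = 1.5 h = 5400 s, V = ΣQ_DR · Δt = 138.5 × 5400 = 7.48 × 10^5 m³.

V ≈ 7.48 × 10^5 m³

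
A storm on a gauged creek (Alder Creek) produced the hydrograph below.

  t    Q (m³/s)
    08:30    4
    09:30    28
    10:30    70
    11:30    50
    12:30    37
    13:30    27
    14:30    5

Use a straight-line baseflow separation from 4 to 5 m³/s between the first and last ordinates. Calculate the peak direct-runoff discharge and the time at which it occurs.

Q_p = 65.67 m³/s at t = 10:30

Subtracting baseflow gives direct-runoff ordinates: 0.00, 23.83, 65.67, 45.50, 32.33, 22.17, 0.00 m³/s.
The maximum is 65.67 m³/s, occurring at the reading for t = 10:30.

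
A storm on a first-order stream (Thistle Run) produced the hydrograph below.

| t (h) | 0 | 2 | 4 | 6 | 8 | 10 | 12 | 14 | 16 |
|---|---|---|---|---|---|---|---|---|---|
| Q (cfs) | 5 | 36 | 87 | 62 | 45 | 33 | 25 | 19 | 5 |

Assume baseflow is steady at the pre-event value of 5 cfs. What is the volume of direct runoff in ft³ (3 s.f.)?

Direct-runoff ordinates (Q − Q_b): 0.0, 31.0, 82.0, 57.0, 40.0, 28.0, 20.0, 14.0, 0.0 cfs.
ΣQ_DR = 272.0 cfs.
With Δt = 2 h = 7200 s, V = ΣQ_DR · Δt = 272.0 × 7200 = 1.96 × 10^6 ft³.

V ≈ 1.96 × 10^6 ft³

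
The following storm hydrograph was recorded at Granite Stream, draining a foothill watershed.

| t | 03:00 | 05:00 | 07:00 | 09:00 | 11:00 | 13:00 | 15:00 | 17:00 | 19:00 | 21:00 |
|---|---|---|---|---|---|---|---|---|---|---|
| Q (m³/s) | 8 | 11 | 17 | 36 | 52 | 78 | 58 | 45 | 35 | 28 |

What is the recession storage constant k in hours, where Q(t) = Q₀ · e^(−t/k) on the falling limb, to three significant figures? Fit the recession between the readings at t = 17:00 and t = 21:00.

On the falling limb, Q drops from 45 to 28 m³/s between t = 17:00 and t = 21:00 (Δt = 4 h).
k = −Δt / ln(Q₂/Q₁) = −4 / ln(28/45) = 8.43 h.

k ≈ 8.43 h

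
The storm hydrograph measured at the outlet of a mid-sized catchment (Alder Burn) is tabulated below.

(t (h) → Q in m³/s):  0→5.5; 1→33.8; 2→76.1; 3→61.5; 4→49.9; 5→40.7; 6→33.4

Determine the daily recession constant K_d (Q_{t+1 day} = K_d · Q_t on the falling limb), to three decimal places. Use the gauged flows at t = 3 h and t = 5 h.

K_d ≈ 0.007

Between t = 3 h and t = 5 h the flow falls from 61.5 to 40.7 m³/s over 2×1 h = 2 h.
Per-interval ratio K = (40.7/61.5)^(1/2) = 0.8135; K_d = K^(24/1) = 0.007.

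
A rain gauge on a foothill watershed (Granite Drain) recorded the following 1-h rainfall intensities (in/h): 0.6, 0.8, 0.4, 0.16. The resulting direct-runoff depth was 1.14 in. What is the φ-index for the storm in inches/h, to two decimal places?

φ ≈ 0.22 in/h

Only the 3 blocks with intensity above φ contribute runoff: 0.6, 0.8, 0.4 in/h.
Σ(I−φ)·Δt = d  ⇒  (0.6+0.8+0.4 − 3φ)·1 = 1.14
φ = (1.800 − 1.14/1) / 3 = 0.22 in/h.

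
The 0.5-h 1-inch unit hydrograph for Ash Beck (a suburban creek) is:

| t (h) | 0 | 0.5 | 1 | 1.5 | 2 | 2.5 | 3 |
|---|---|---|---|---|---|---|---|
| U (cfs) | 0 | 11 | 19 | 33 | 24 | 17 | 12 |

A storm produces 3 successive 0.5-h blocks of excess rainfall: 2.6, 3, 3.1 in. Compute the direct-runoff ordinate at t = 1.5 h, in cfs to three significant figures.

By discrete convolution, Q_j = Σ (P_i / 1 in) · U_{j−i}.
At t = 1.5 h (j=3): Q = (2.6/1)·33 + (3/1)·19 + (3.1/1)·11 = 177 cfs.

Q ≈ 177 cfs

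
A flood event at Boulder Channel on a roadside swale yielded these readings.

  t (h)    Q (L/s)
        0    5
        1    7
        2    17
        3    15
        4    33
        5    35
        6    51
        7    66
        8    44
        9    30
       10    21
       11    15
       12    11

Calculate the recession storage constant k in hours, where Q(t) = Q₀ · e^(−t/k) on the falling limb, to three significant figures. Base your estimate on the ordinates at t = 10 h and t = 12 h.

On the falling limb, Q drops from 21 to 11 L/s between t = 10 h and t = 12 h (Δt = 2 h).
k = −Δt / ln(Q₂/Q₁) = −2 / ln(11/21) = 3.09 h.

k ≈ 3.09 h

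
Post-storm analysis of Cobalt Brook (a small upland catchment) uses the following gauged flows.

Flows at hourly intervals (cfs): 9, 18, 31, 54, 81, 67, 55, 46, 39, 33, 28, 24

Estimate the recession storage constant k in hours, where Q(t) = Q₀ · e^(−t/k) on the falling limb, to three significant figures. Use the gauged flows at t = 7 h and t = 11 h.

On the falling limb, Q drops from 46 to 24 cfs between t = 7 h and t = 11 h (Δt = 4 h).
k = −Δt / ln(Q₂/Q₁) = −4 / ln(24/46) = 6.15 h.

k ≈ 6.15 h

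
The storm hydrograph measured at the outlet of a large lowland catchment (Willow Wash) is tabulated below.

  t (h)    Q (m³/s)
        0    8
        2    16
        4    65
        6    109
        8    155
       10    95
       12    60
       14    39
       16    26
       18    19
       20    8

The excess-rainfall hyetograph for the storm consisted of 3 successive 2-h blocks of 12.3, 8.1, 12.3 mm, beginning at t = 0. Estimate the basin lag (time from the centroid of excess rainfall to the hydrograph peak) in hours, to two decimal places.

t_L ≈ 5.00 h

Centroid of excess rainfall: t_c = Σ P_i·t̄_i / ΣP_i = 3.0000 h (block centres at 1, 3, 5 h).
Hydrograph peak occurs at t = 8 h, so basin lag t_L = 8 − 3.0000 = 5.00 h.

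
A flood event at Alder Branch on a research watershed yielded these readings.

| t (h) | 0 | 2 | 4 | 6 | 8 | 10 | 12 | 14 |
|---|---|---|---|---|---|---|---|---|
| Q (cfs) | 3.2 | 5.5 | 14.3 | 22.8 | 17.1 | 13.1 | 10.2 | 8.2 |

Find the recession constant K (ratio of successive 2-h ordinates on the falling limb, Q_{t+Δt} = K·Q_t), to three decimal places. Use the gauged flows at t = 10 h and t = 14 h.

Using the recession-limb readings at t = 10 h and t = 14 h: Q falls from 13.1 to 8.2 cfs over 2 intervals.
K = (Q₂/Q₁)^(1/2) = (8.2/13.1)^(1/2) = 0.791.

K ≈ 0.791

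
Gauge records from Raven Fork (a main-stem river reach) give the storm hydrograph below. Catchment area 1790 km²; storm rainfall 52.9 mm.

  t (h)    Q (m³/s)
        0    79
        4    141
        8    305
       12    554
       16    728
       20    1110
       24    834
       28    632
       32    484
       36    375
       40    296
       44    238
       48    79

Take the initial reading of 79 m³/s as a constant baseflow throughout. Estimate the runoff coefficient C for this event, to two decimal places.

ΣQ_DR = 4828 m³/s; V = ΣQ_DR·Δt = 6.952 × 10^7 m³.
Runoff depth d = V / A = 38.84 mm.
C = d / P = 38.84 / 52.9 = 0.73.

C ≈ 0.73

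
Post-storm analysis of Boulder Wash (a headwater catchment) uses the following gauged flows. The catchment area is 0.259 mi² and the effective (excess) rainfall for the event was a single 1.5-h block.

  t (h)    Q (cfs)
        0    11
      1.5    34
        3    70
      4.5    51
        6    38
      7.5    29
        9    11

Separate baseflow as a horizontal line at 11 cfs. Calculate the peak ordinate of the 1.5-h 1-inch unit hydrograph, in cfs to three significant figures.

U_p ≈ 39.4 cfs

Direct runoff: 0.0, 23.0, 59.0, 40.0, 27.0, 18.0, 0.0 cfs; ΣQ_DR = 167.0 cfs, peak = 59.0 cfs.
Runoff depth d = ΣQ_DR·Δt / A = 167.0 × 5400 / (0.259 mi²) = 1.499 in.
The 1-inch UH is the DRH scaled by (1 in)/d, so U_p = 59.0 × 1/1.499 = 39.4 cfs.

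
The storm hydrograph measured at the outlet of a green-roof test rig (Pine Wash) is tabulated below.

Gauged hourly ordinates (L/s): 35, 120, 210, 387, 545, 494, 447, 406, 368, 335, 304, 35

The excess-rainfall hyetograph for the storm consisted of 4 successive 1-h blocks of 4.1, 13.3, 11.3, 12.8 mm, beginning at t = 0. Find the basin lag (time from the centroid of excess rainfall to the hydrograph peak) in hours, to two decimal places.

Centroid of excess rainfall: t_c = Σ P_i·t̄_i / ΣP_i = 2.2904 h (block centres at 0.5, 1.5, 2.5, 3.5 h).
Hydrograph peak occurs at t = 4 h, so basin lag t_L = 4 − 2.2904 = 1.71 h.

t_L ≈ 1.71 h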